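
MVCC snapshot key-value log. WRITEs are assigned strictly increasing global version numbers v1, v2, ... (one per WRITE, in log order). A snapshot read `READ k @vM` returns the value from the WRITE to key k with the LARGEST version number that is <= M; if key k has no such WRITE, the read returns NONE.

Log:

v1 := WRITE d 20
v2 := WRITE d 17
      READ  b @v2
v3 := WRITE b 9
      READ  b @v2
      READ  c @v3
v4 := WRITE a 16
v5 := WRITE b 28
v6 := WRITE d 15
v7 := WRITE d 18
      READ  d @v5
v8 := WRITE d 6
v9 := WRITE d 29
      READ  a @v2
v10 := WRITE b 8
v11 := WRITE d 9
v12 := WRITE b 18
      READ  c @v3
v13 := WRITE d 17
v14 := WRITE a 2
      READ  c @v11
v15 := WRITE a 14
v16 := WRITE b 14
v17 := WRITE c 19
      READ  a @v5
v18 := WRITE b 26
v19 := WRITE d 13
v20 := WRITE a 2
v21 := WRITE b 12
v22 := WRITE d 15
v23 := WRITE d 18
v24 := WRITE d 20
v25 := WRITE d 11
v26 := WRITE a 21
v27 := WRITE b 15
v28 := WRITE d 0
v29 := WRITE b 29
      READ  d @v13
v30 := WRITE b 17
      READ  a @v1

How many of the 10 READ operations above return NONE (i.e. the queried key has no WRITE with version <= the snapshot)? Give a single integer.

v1: WRITE d=20  (d history now [(1, 20)])
v2: WRITE d=17  (d history now [(1, 20), (2, 17)])
READ b @v2: history=[] -> no version <= 2 -> NONE
v3: WRITE b=9  (b history now [(3, 9)])
READ b @v2: history=[(3, 9)] -> no version <= 2 -> NONE
READ c @v3: history=[] -> no version <= 3 -> NONE
v4: WRITE a=16  (a history now [(4, 16)])
v5: WRITE b=28  (b history now [(3, 9), (5, 28)])
v6: WRITE d=15  (d history now [(1, 20), (2, 17), (6, 15)])
v7: WRITE d=18  (d history now [(1, 20), (2, 17), (6, 15), (7, 18)])
READ d @v5: history=[(1, 20), (2, 17), (6, 15), (7, 18)] -> pick v2 -> 17
v8: WRITE d=6  (d history now [(1, 20), (2, 17), (6, 15), (7, 18), (8, 6)])
v9: WRITE d=29  (d history now [(1, 20), (2, 17), (6, 15), (7, 18), (8, 6), (9, 29)])
READ a @v2: history=[(4, 16)] -> no version <= 2 -> NONE
v10: WRITE b=8  (b history now [(3, 9), (5, 28), (10, 8)])
v11: WRITE d=9  (d history now [(1, 20), (2, 17), (6, 15), (7, 18), (8, 6), (9, 29), (11, 9)])
v12: WRITE b=18  (b history now [(3, 9), (5, 28), (10, 8), (12, 18)])
READ c @v3: history=[] -> no version <= 3 -> NONE
v13: WRITE d=17  (d history now [(1, 20), (2, 17), (6, 15), (7, 18), (8, 6), (9, 29), (11, 9), (13, 17)])
v14: WRITE a=2  (a history now [(4, 16), (14, 2)])
READ c @v11: history=[] -> no version <= 11 -> NONE
v15: WRITE a=14  (a history now [(4, 16), (14, 2), (15, 14)])
v16: WRITE b=14  (b history now [(3, 9), (5, 28), (10, 8), (12, 18), (16, 14)])
v17: WRITE c=19  (c history now [(17, 19)])
READ a @v5: history=[(4, 16), (14, 2), (15, 14)] -> pick v4 -> 16
v18: WRITE b=26  (b history now [(3, 9), (5, 28), (10, 8), (12, 18), (16, 14), (18, 26)])
v19: WRITE d=13  (d history now [(1, 20), (2, 17), (6, 15), (7, 18), (8, 6), (9, 29), (11, 9), (13, 17), (19, 13)])
v20: WRITE a=2  (a history now [(4, 16), (14, 2), (15, 14), (20, 2)])
v21: WRITE b=12  (b history now [(3, 9), (5, 28), (10, 8), (12, 18), (16, 14), (18, 26), (21, 12)])
v22: WRITE d=15  (d history now [(1, 20), (2, 17), (6, 15), (7, 18), (8, 6), (9, 29), (11, 9), (13, 17), (19, 13), (22, 15)])
v23: WRITE d=18  (d history now [(1, 20), (2, 17), (6, 15), (7, 18), (8, 6), (9, 29), (11, 9), (13, 17), (19, 13), (22, 15), (23, 18)])
v24: WRITE d=20  (d history now [(1, 20), (2, 17), (6, 15), (7, 18), (8, 6), (9, 29), (11, 9), (13, 17), (19, 13), (22, 15), (23, 18), (24, 20)])
v25: WRITE d=11  (d history now [(1, 20), (2, 17), (6, 15), (7, 18), (8, 6), (9, 29), (11, 9), (13, 17), (19, 13), (22, 15), (23, 18), (24, 20), (25, 11)])
v26: WRITE a=21  (a history now [(4, 16), (14, 2), (15, 14), (20, 2), (26, 21)])
v27: WRITE b=15  (b history now [(3, 9), (5, 28), (10, 8), (12, 18), (16, 14), (18, 26), (21, 12), (27, 15)])
v28: WRITE d=0  (d history now [(1, 20), (2, 17), (6, 15), (7, 18), (8, 6), (9, 29), (11, 9), (13, 17), (19, 13), (22, 15), (23, 18), (24, 20), (25, 11), (28, 0)])
v29: WRITE b=29  (b history now [(3, 9), (5, 28), (10, 8), (12, 18), (16, 14), (18, 26), (21, 12), (27, 15), (29, 29)])
READ d @v13: history=[(1, 20), (2, 17), (6, 15), (7, 18), (8, 6), (9, 29), (11, 9), (13, 17), (19, 13), (22, 15), (23, 18), (24, 20), (25, 11), (28, 0)] -> pick v13 -> 17
v30: WRITE b=17  (b history now [(3, 9), (5, 28), (10, 8), (12, 18), (16, 14), (18, 26), (21, 12), (27, 15), (29, 29), (30, 17)])
READ a @v1: history=[(4, 16), (14, 2), (15, 14), (20, 2), (26, 21)] -> no version <= 1 -> NONE
Read results in order: ['NONE', 'NONE', 'NONE', '17', 'NONE', 'NONE', 'NONE', '16', '17', 'NONE']
NONE count = 7

Answer: 7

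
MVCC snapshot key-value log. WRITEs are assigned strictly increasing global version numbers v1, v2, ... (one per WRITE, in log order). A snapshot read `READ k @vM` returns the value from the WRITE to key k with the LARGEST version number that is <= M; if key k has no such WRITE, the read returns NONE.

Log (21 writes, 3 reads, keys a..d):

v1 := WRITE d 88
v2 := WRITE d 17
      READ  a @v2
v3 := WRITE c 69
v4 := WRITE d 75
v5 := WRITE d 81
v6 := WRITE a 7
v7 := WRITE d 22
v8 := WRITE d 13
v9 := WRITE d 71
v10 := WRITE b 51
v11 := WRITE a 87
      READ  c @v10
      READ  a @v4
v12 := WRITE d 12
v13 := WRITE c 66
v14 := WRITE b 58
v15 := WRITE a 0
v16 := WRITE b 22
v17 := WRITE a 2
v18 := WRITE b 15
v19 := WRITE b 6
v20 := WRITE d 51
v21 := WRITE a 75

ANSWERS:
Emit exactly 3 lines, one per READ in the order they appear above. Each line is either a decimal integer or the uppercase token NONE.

Answer: NONE
69
NONE

Derivation:
v1: WRITE d=88  (d history now [(1, 88)])
v2: WRITE d=17  (d history now [(1, 88), (2, 17)])
READ a @v2: history=[] -> no version <= 2 -> NONE
v3: WRITE c=69  (c history now [(3, 69)])
v4: WRITE d=75  (d history now [(1, 88), (2, 17), (4, 75)])
v5: WRITE d=81  (d history now [(1, 88), (2, 17), (4, 75), (5, 81)])
v6: WRITE a=7  (a history now [(6, 7)])
v7: WRITE d=22  (d history now [(1, 88), (2, 17), (4, 75), (5, 81), (7, 22)])
v8: WRITE d=13  (d history now [(1, 88), (2, 17), (4, 75), (5, 81), (7, 22), (8, 13)])
v9: WRITE d=71  (d history now [(1, 88), (2, 17), (4, 75), (5, 81), (7, 22), (8, 13), (9, 71)])
v10: WRITE b=51  (b history now [(10, 51)])
v11: WRITE a=87  (a history now [(6, 7), (11, 87)])
READ c @v10: history=[(3, 69)] -> pick v3 -> 69
READ a @v4: history=[(6, 7), (11, 87)] -> no version <= 4 -> NONE
v12: WRITE d=12  (d history now [(1, 88), (2, 17), (4, 75), (5, 81), (7, 22), (8, 13), (9, 71), (12, 12)])
v13: WRITE c=66  (c history now [(3, 69), (13, 66)])
v14: WRITE b=58  (b history now [(10, 51), (14, 58)])
v15: WRITE a=0  (a history now [(6, 7), (11, 87), (15, 0)])
v16: WRITE b=22  (b history now [(10, 51), (14, 58), (16, 22)])
v17: WRITE a=2  (a history now [(6, 7), (11, 87), (15, 0), (17, 2)])
v18: WRITE b=15  (b history now [(10, 51), (14, 58), (16, 22), (18, 15)])
v19: WRITE b=6  (b history now [(10, 51), (14, 58), (16, 22), (18, 15), (19, 6)])
v20: WRITE d=51  (d history now [(1, 88), (2, 17), (4, 75), (5, 81), (7, 22), (8, 13), (9, 71), (12, 12), (20, 51)])
v21: WRITE a=75  (a history now [(6, 7), (11, 87), (15, 0), (17, 2), (21, 75)])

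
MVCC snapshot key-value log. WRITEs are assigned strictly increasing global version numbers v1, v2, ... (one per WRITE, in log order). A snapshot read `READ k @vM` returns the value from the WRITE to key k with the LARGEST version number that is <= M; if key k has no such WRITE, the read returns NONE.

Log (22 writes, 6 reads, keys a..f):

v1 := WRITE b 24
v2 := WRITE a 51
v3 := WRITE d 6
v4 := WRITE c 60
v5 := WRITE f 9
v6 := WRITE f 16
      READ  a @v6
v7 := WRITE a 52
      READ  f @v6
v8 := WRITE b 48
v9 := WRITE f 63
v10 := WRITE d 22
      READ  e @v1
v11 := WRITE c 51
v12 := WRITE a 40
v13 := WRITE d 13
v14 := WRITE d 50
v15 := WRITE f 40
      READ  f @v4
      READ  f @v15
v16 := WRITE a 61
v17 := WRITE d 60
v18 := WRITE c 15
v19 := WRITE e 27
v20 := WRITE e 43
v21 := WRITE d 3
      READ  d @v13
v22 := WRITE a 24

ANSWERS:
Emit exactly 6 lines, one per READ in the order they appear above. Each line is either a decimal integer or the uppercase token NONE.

v1: WRITE b=24  (b history now [(1, 24)])
v2: WRITE a=51  (a history now [(2, 51)])
v3: WRITE d=6  (d history now [(3, 6)])
v4: WRITE c=60  (c history now [(4, 60)])
v5: WRITE f=9  (f history now [(5, 9)])
v6: WRITE f=16  (f history now [(5, 9), (6, 16)])
READ a @v6: history=[(2, 51)] -> pick v2 -> 51
v7: WRITE a=52  (a history now [(2, 51), (7, 52)])
READ f @v6: history=[(5, 9), (6, 16)] -> pick v6 -> 16
v8: WRITE b=48  (b history now [(1, 24), (8, 48)])
v9: WRITE f=63  (f history now [(5, 9), (6, 16), (9, 63)])
v10: WRITE d=22  (d history now [(3, 6), (10, 22)])
READ e @v1: history=[] -> no version <= 1 -> NONE
v11: WRITE c=51  (c history now [(4, 60), (11, 51)])
v12: WRITE a=40  (a history now [(2, 51), (7, 52), (12, 40)])
v13: WRITE d=13  (d history now [(3, 6), (10, 22), (13, 13)])
v14: WRITE d=50  (d history now [(3, 6), (10, 22), (13, 13), (14, 50)])
v15: WRITE f=40  (f history now [(5, 9), (6, 16), (9, 63), (15, 40)])
READ f @v4: history=[(5, 9), (6, 16), (9, 63), (15, 40)] -> no version <= 4 -> NONE
READ f @v15: history=[(5, 9), (6, 16), (9, 63), (15, 40)] -> pick v15 -> 40
v16: WRITE a=61  (a history now [(2, 51), (7, 52), (12, 40), (16, 61)])
v17: WRITE d=60  (d history now [(3, 6), (10, 22), (13, 13), (14, 50), (17, 60)])
v18: WRITE c=15  (c history now [(4, 60), (11, 51), (18, 15)])
v19: WRITE e=27  (e history now [(19, 27)])
v20: WRITE e=43  (e history now [(19, 27), (20, 43)])
v21: WRITE d=3  (d history now [(3, 6), (10, 22), (13, 13), (14, 50), (17, 60), (21, 3)])
READ d @v13: history=[(3, 6), (10, 22), (13, 13), (14, 50), (17, 60), (21, 3)] -> pick v13 -> 13
v22: WRITE a=24  (a history now [(2, 51), (7, 52), (12, 40), (16, 61), (22, 24)])

Answer: 51
16
NONE
NONE
40
13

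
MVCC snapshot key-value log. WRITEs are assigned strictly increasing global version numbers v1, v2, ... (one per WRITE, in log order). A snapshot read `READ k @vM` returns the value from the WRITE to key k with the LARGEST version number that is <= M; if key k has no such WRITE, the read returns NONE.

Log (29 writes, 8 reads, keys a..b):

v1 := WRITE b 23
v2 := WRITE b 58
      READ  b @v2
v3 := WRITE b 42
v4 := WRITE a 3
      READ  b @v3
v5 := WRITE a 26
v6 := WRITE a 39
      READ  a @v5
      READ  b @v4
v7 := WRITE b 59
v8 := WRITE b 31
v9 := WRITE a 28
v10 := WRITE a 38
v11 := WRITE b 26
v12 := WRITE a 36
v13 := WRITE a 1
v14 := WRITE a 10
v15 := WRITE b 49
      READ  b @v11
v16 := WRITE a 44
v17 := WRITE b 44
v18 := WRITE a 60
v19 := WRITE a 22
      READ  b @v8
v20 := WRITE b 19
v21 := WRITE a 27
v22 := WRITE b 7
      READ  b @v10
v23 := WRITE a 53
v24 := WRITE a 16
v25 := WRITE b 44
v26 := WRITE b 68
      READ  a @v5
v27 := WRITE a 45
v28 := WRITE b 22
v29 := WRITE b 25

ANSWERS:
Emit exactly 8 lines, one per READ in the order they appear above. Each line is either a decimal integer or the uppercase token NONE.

v1: WRITE b=23  (b history now [(1, 23)])
v2: WRITE b=58  (b history now [(1, 23), (2, 58)])
READ b @v2: history=[(1, 23), (2, 58)] -> pick v2 -> 58
v3: WRITE b=42  (b history now [(1, 23), (2, 58), (3, 42)])
v4: WRITE a=3  (a history now [(4, 3)])
READ b @v3: history=[(1, 23), (2, 58), (3, 42)] -> pick v3 -> 42
v5: WRITE a=26  (a history now [(4, 3), (5, 26)])
v6: WRITE a=39  (a history now [(4, 3), (5, 26), (6, 39)])
READ a @v5: history=[(4, 3), (5, 26), (6, 39)] -> pick v5 -> 26
READ b @v4: history=[(1, 23), (2, 58), (3, 42)] -> pick v3 -> 42
v7: WRITE b=59  (b history now [(1, 23), (2, 58), (3, 42), (7, 59)])
v8: WRITE b=31  (b history now [(1, 23), (2, 58), (3, 42), (7, 59), (8, 31)])
v9: WRITE a=28  (a history now [(4, 3), (5, 26), (6, 39), (9, 28)])
v10: WRITE a=38  (a history now [(4, 3), (5, 26), (6, 39), (9, 28), (10, 38)])
v11: WRITE b=26  (b history now [(1, 23), (2, 58), (3, 42), (7, 59), (8, 31), (11, 26)])
v12: WRITE a=36  (a history now [(4, 3), (5, 26), (6, 39), (9, 28), (10, 38), (12, 36)])
v13: WRITE a=1  (a history now [(4, 3), (5, 26), (6, 39), (9, 28), (10, 38), (12, 36), (13, 1)])
v14: WRITE a=10  (a history now [(4, 3), (5, 26), (6, 39), (9, 28), (10, 38), (12, 36), (13, 1), (14, 10)])
v15: WRITE b=49  (b history now [(1, 23), (2, 58), (3, 42), (7, 59), (8, 31), (11, 26), (15, 49)])
READ b @v11: history=[(1, 23), (2, 58), (3, 42), (7, 59), (8, 31), (11, 26), (15, 49)] -> pick v11 -> 26
v16: WRITE a=44  (a history now [(4, 3), (5, 26), (6, 39), (9, 28), (10, 38), (12, 36), (13, 1), (14, 10), (16, 44)])
v17: WRITE b=44  (b history now [(1, 23), (2, 58), (3, 42), (7, 59), (8, 31), (11, 26), (15, 49), (17, 44)])
v18: WRITE a=60  (a history now [(4, 3), (5, 26), (6, 39), (9, 28), (10, 38), (12, 36), (13, 1), (14, 10), (16, 44), (18, 60)])
v19: WRITE a=22  (a history now [(4, 3), (5, 26), (6, 39), (9, 28), (10, 38), (12, 36), (13, 1), (14, 10), (16, 44), (18, 60), (19, 22)])
READ b @v8: history=[(1, 23), (2, 58), (3, 42), (7, 59), (8, 31), (11, 26), (15, 49), (17, 44)] -> pick v8 -> 31
v20: WRITE b=19  (b history now [(1, 23), (2, 58), (3, 42), (7, 59), (8, 31), (11, 26), (15, 49), (17, 44), (20, 19)])
v21: WRITE a=27  (a history now [(4, 3), (5, 26), (6, 39), (9, 28), (10, 38), (12, 36), (13, 1), (14, 10), (16, 44), (18, 60), (19, 22), (21, 27)])
v22: WRITE b=7  (b history now [(1, 23), (2, 58), (3, 42), (7, 59), (8, 31), (11, 26), (15, 49), (17, 44), (20, 19), (22, 7)])
READ b @v10: history=[(1, 23), (2, 58), (3, 42), (7, 59), (8, 31), (11, 26), (15, 49), (17, 44), (20, 19), (22, 7)] -> pick v8 -> 31
v23: WRITE a=53  (a history now [(4, 3), (5, 26), (6, 39), (9, 28), (10, 38), (12, 36), (13, 1), (14, 10), (16, 44), (18, 60), (19, 22), (21, 27), (23, 53)])
v24: WRITE a=16  (a history now [(4, 3), (5, 26), (6, 39), (9, 28), (10, 38), (12, 36), (13, 1), (14, 10), (16, 44), (18, 60), (19, 22), (21, 27), (23, 53), (24, 16)])
v25: WRITE b=44  (b history now [(1, 23), (2, 58), (3, 42), (7, 59), (8, 31), (11, 26), (15, 49), (17, 44), (20, 19), (22, 7), (25, 44)])
v26: WRITE b=68  (b history now [(1, 23), (2, 58), (3, 42), (7, 59), (8, 31), (11, 26), (15, 49), (17, 44), (20, 19), (22, 7), (25, 44), (26, 68)])
READ a @v5: history=[(4, 3), (5, 26), (6, 39), (9, 28), (10, 38), (12, 36), (13, 1), (14, 10), (16, 44), (18, 60), (19, 22), (21, 27), (23, 53), (24, 16)] -> pick v5 -> 26
v27: WRITE a=45  (a history now [(4, 3), (5, 26), (6, 39), (9, 28), (10, 38), (12, 36), (13, 1), (14, 10), (16, 44), (18, 60), (19, 22), (21, 27), (23, 53), (24, 16), (27, 45)])
v28: WRITE b=22  (b history now [(1, 23), (2, 58), (3, 42), (7, 59), (8, 31), (11, 26), (15, 49), (17, 44), (20, 19), (22, 7), (25, 44), (26, 68), (28, 22)])
v29: WRITE b=25  (b history now [(1, 23), (2, 58), (3, 42), (7, 59), (8, 31), (11, 26), (15, 49), (17, 44), (20, 19), (22, 7), (25, 44), (26, 68), (28, 22), (29, 25)])

Answer: 58
42
26
42
26
31
31
26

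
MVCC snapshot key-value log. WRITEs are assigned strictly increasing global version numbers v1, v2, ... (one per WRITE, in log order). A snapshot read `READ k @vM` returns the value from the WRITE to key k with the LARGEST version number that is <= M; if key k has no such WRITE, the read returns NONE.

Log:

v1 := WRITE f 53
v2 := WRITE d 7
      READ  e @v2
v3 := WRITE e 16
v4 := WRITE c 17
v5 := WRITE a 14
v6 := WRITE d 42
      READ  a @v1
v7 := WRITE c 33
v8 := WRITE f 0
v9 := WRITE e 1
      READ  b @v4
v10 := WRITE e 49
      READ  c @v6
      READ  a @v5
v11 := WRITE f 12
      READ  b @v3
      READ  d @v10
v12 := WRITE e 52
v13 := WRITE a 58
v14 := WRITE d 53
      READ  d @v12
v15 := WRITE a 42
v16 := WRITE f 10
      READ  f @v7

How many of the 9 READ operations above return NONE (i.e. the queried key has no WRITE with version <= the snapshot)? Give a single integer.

Answer: 4

Derivation:
v1: WRITE f=53  (f history now [(1, 53)])
v2: WRITE d=7  (d history now [(2, 7)])
READ e @v2: history=[] -> no version <= 2 -> NONE
v3: WRITE e=16  (e history now [(3, 16)])
v4: WRITE c=17  (c history now [(4, 17)])
v5: WRITE a=14  (a history now [(5, 14)])
v6: WRITE d=42  (d history now [(2, 7), (6, 42)])
READ a @v1: history=[(5, 14)] -> no version <= 1 -> NONE
v7: WRITE c=33  (c history now [(4, 17), (7, 33)])
v8: WRITE f=0  (f history now [(1, 53), (8, 0)])
v9: WRITE e=1  (e history now [(3, 16), (9, 1)])
READ b @v4: history=[] -> no version <= 4 -> NONE
v10: WRITE e=49  (e history now [(3, 16), (9, 1), (10, 49)])
READ c @v6: history=[(4, 17), (7, 33)] -> pick v4 -> 17
READ a @v5: history=[(5, 14)] -> pick v5 -> 14
v11: WRITE f=12  (f history now [(1, 53), (8, 0), (11, 12)])
READ b @v3: history=[] -> no version <= 3 -> NONE
READ d @v10: history=[(2, 7), (6, 42)] -> pick v6 -> 42
v12: WRITE e=52  (e history now [(3, 16), (9, 1), (10, 49), (12, 52)])
v13: WRITE a=58  (a history now [(5, 14), (13, 58)])
v14: WRITE d=53  (d history now [(2, 7), (6, 42), (14, 53)])
READ d @v12: history=[(2, 7), (6, 42), (14, 53)] -> pick v6 -> 42
v15: WRITE a=42  (a history now [(5, 14), (13, 58), (15, 42)])
v16: WRITE f=10  (f history now [(1, 53), (8, 0), (11, 12), (16, 10)])
READ f @v7: history=[(1, 53), (8, 0), (11, 12), (16, 10)] -> pick v1 -> 53
Read results in order: ['NONE', 'NONE', 'NONE', '17', '14', 'NONE', '42', '42', '53']
NONE count = 4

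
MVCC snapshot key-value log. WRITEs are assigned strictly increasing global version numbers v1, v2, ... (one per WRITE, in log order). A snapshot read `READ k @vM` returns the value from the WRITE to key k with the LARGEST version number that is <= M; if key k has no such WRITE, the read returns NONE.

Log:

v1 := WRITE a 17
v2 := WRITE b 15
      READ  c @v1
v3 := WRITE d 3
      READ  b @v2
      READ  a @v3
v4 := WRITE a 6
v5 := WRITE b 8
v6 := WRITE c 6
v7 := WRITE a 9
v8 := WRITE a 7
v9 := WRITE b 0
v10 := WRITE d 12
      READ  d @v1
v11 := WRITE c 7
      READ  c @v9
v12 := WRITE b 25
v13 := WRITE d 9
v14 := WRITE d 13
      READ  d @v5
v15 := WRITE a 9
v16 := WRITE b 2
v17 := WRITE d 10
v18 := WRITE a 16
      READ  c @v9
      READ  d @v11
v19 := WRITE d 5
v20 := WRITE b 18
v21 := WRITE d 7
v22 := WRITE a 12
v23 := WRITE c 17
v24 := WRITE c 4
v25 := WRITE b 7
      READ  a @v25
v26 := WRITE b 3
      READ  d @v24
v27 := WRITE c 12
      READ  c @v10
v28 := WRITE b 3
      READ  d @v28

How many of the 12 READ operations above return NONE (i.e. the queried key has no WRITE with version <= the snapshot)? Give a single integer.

v1: WRITE a=17  (a history now [(1, 17)])
v2: WRITE b=15  (b history now [(2, 15)])
READ c @v1: history=[] -> no version <= 1 -> NONE
v3: WRITE d=3  (d history now [(3, 3)])
READ b @v2: history=[(2, 15)] -> pick v2 -> 15
READ a @v3: history=[(1, 17)] -> pick v1 -> 17
v4: WRITE a=6  (a history now [(1, 17), (4, 6)])
v5: WRITE b=8  (b history now [(2, 15), (5, 8)])
v6: WRITE c=6  (c history now [(6, 6)])
v7: WRITE a=9  (a history now [(1, 17), (4, 6), (7, 9)])
v8: WRITE a=7  (a history now [(1, 17), (4, 6), (7, 9), (8, 7)])
v9: WRITE b=0  (b history now [(2, 15), (5, 8), (9, 0)])
v10: WRITE d=12  (d history now [(3, 3), (10, 12)])
READ d @v1: history=[(3, 3), (10, 12)] -> no version <= 1 -> NONE
v11: WRITE c=7  (c history now [(6, 6), (11, 7)])
READ c @v9: history=[(6, 6), (11, 7)] -> pick v6 -> 6
v12: WRITE b=25  (b history now [(2, 15), (5, 8), (9, 0), (12, 25)])
v13: WRITE d=9  (d history now [(3, 3), (10, 12), (13, 9)])
v14: WRITE d=13  (d history now [(3, 3), (10, 12), (13, 9), (14, 13)])
READ d @v5: history=[(3, 3), (10, 12), (13, 9), (14, 13)] -> pick v3 -> 3
v15: WRITE a=9  (a history now [(1, 17), (4, 6), (7, 9), (8, 7), (15, 9)])
v16: WRITE b=2  (b history now [(2, 15), (5, 8), (9, 0), (12, 25), (16, 2)])
v17: WRITE d=10  (d history now [(3, 3), (10, 12), (13, 9), (14, 13), (17, 10)])
v18: WRITE a=16  (a history now [(1, 17), (4, 6), (7, 9), (8, 7), (15, 9), (18, 16)])
READ c @v9: history=[(6, 6), (11, 7)] -> pick v6 -> 6
READ d @v11: history=[(3, 3), (10, 12), (13, 9), (14, 13), (17, 10)] -> pick v10 -> 12
v19: WRITE d=5  (d history now [(3, 3), (10, 12), (13, 9), (14, 13), (17, 10), (19, 5)])
v20: WRITE b=18  (b history now [(2, 15), (5, 8), (9, 0), (12, 25), (16, 2), (20, 18)])
v21: WRITE d=7  (d history now [(3, 3), (10, 12), (13, 9), (14, 13), (17, 10), (19, 5), (21, 7)])
v22: WRITE a=12  (a history now [(1, 17), (4, 6), (7, 9), (8, 7), (15, 9), (18, 16), (22, 12)])
v23: WRITE c=17  (c history now [(6, 6), (11, 7), (23, 17)])
v24: WRITE c=4  (c history now [(6, 6), (11, 7), (23, 17), (24, 4)])
v25: WRITE b=7  (b history now [(2, 15), (5, 8), (9, 0), (12, 25), (16, 2), (20, 18), (25, 7)])
READ a @v25: history=[(1, 17), (4, 6), (7, 9), (8, 7), (15, 9), (18, 16), (22, 12)] -> pick v22 -> 12
v26: WRITE b=3  (b history now [(2, 15), (5, 8), (9, 0), (12, 25), (16, 2), (20, 18), (25, 7), (26, 3)])
READ d @v24: history=[(3, 3), (10, 12), (13, 9), (14, 13), (17, 10), (19, 5), (21, 7)] -> pick v21 -> 7
v27: WRITE c=12  (c history now [(6, 6), (11, 7), (23, 17), (24, 4), (27, 12)])
READ c @v10: history=[(6, 6), (11, 7), (23, 17), (24, 4), (27, 12)] -> pick v6 -> 6
v28: WRITE b=3  (b history now [(2, 15), (5, 8), (9, 0), (12, 25), (16, 2), (20, 18), (25, 7), (26, 3), (28, 3)])
READ d @v28: history=[(3, 3), (10, 12), (13, 9), (14, 13), (17, 10), (19, 5), (21, 7)] -> pick v21 -> 7
Read results in order: ['NONE', '15', '17', 'NONE', '6', '3', '6', '12', '12', '7', '6', '7']
NONE count = 2

Answer: 2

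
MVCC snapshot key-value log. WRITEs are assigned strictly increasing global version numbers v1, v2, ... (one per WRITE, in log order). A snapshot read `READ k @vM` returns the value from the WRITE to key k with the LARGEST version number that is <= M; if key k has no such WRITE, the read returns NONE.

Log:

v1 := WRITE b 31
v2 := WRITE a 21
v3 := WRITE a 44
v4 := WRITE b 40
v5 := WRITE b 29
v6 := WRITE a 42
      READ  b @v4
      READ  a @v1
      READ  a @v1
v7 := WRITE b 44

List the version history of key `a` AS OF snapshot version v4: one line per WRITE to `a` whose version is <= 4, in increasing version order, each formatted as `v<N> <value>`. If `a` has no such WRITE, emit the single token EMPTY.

Answer: v2 21
v3 44

Derivation:
Scan writes for key=a with version <= 4:
  v1 WRITE b 31 -> skip
  v2 WRITE a 21 -> keep
  v3 WRITE a 44 -> keep
  v4 WRITE b 40 -> skip
  v5 WRITE b 29 -> skip
  v6 WRITE a 42 -> drop (> snap)
  v7 WRITE b 44 -> skip
Collected: [(2, 21), (3, 44)]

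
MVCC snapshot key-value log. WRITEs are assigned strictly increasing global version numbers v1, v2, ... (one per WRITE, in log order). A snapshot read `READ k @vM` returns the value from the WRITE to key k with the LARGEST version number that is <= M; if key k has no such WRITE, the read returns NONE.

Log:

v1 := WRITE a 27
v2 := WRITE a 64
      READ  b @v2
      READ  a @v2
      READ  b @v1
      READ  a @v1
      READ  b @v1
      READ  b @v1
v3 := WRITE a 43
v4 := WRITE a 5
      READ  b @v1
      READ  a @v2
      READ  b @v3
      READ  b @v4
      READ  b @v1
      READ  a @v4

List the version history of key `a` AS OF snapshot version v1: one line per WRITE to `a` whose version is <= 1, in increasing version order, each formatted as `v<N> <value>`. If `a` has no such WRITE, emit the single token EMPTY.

Scan writes for key=a with version <= 1:
  v1 WRITE a 27 -> keep
  v2 WRITE a 64 -> drop (> snap)
  v3 WRITE a 43 -> drop (> snap)
  v4 WRITE a 5 -> drop (> snap)
Collected: [(1, 27)]

Answer: v1 27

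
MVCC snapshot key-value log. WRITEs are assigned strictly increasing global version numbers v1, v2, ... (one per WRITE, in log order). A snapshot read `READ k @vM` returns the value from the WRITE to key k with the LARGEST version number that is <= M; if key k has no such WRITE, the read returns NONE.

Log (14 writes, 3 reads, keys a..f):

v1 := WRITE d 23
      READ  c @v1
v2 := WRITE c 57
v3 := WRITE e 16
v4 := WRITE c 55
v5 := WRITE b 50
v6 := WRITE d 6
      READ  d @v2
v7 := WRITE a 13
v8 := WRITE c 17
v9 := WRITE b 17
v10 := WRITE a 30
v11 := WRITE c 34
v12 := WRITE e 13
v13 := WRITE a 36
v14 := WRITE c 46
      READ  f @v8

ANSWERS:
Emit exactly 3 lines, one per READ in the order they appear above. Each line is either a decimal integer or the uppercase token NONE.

Answer: NONE
23
NONE

Derivation:
v1: WRITE d=23  (d history now [(1, 23)])
READ c @v1: history=[] -> no version <= 1 -> NONE
v2: WRITE c=57  (c history now [(2, 57)])
v3: WRITE e=16  (e history now [(3, 16)])
v4: WRITE c=55  (c history now [(2, 57), (4, 55)])
v5: WRITE b=50  (b history now [(5, 50)])
v6: WRITE d=6  (d history now [(1, 23), (6, 6)])
READ d @v2: history=[(1, 23), (6, 6)] -> pick v1 -> 23
v7: WRITE a=13  (a history now [(7, 13)])
v8: WRITE c=17  (c history now [(2, 57), (4, 55), (8, 17)])
v9: WRITE b=17  (b history now [(5, 50), (9, 17)])
v10: WRITE a=30  (a history now [(7, 13), (10, 30)])
v11: WRITE c=34  (c history now [(2, 57), (4, 55), (8, 17), (11, 34)])
v12: WRITE e=13  (e history now [(3, 16), (12, 13)])
v13: WRITE a=36  (a history now [(7, 13), (10, 30), (13, 36)])
v14: WRITE c=46  (c history now [(2, 57), (4, 55), (8, 17), (11, 34), (14, 46)])
READ f @v8: history=[] -> no version <= 8 -> NONE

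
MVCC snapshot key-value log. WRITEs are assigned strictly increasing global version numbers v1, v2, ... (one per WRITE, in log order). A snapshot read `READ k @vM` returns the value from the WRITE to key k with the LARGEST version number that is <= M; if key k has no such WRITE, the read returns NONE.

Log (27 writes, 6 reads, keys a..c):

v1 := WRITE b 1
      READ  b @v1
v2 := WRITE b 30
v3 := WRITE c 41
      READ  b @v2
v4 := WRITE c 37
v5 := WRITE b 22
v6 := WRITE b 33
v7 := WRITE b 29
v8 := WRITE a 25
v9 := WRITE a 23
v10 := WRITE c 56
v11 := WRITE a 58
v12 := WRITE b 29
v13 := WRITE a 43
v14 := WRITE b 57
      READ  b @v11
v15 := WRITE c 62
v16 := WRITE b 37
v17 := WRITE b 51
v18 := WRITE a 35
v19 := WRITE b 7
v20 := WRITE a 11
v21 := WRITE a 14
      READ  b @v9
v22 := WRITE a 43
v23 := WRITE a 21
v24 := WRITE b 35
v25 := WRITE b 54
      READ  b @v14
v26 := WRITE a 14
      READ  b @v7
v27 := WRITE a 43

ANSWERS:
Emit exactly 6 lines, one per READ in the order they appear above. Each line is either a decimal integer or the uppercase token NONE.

v1: WRITE b=1  (b history now [(1, 1)])
READ b @v1: history=[(1, 1)] -> pick v1 -> 1
v2: WRITE b=30  (b history now [(1, 1), (2, 30)])
v3: WRITE c=41  (c history now [(3, 41)])
READ b @v2: history=[(1, 1), (2, 30)] -> pick v2 -> 30
v4: WRITE c=37  (c history now [(3, 41), (4, 37)])
v5: WRITE b=22  (b history now [(1, 1), (2, 30), (5, 22)])
v6: WRITE b=33  (b history now [(1, 1), (2, 30), (5, 22), (6, 33)])
v7: WRITE b=29  (b history now [(1, 1), (2, 30), (5, 22), (6, 33), (7, 29)])
v8: WRITE a=25  (a history now [(8, 25)])
v9: WRITE a=23  (a history now [(8, 25), (9, 23)])
v10: WRITE c=56  (c history now [(3, 41), (4, 37), (10, 56)])
v11: WRITE a=58  (a history now [(8, 25), (9, 23), (11, 58)])
v12: WRITE b=29  (b history now [(1, 1), (2, 30), (5, 22), (6, 33), (7, 29), (12, 29)])
v13: WRITE a=43  (a history now [(8, 25), (9, 23), (11, 58), (13, 43)])
v14: WRITE b=57  (b history now [(1, 1), (2, 30), (5, 22), (6, 33), (7, 29), (12, 29), (14, 57)])
READ b @v11: history=[(1, 1), (2, 30), (5, 22), (6, 33), (7, 29), (12, 29), (14, 57)] -> pick v7 -> 29
v15: WRITE c=62  (c history now [(3, 41), (4, 37), (10, 56), (15, 62)])
v16: WRITE b=37  (b history now [(1, 1), (2, 30), (5, 22), (6, 33), (7, 29), (12, 29), (14, 57), (16, 37)])
v17: WRITE b=51  (b history now [(1, 1), (2, 30), (5, 22), (6, 33), (7, 29), (12, 29), (14, 57), (16, 37), (17, 51)])
v18: WRITE a=35  (a history now [(8, 25), (9, 23), (11, 58), (13, 43), (18, 35)])
v19: WRITE b=7  (b history now [(1, 1), (2, 30), (5, 22), (6, 33), (7, 29), (12, 29), (14, 57), (16, 37), (17, 51), (19, 7)])
v20: WRITE a=11  (a history now [(8, 25), (9, 23), (11, 58), (13, 43), (18, 35), (20, 11)])
v21: WRITE a=14  (a history now [(8, 25), (9, 23), (11, 58), (13, 43), (18, 35), (20, 11), (21, 14)])
READ b @v9: history=[(1, 1), (2, 30), (5, 22), (6, 33), (7, 29), (12, 29), (14, 57), (16, 37), (17, 51), (19, 7)] -> pick v7 -> 29
v22: WRITE a=43  (a history now [(8, 25), (9, 23), (11, 58), (13, 43), (18, 35), (20, 11), (21, 14), (22, 43)])
v23: WRITE a=21  (a history now [(8, 25), (9, 23), (11, 58), (13, 43), (18, 35), (20, 11), (21, 14), (22, 43), (23, 21)])
v24: WRITE b=35  (b history now [(1, 1), (2, 30), (5, 22), (6, 33), (7, 29), (12, 29), (14, 57), (16, 37), (17, 51), (19, 7), (24, 35)])
v25: WRITE b=54  (b history now [(1, 1), (2, 30), (5, 22), (6, 33), (7, 29), (12, 29), (14, 57), (16, 37), (17, 51), (19, 7), (24, 35), (25, 54)])
READ b @v14: history=[(1, 1), (2, 30), (5, 22), (6, 33), (7, 29), (12, 29), (14, 57), (16, 37), (17, 51), (19, 7), (24, 35), (25, 54)] -> pick v14 -> 57
v26: WRITE a=14  (a history now [(8, 25), (9, 23), (11, 58), (13, 43), (18, 35), (20, 11), (21, 14), (22, 43), (23, 21), (26, 14)])
READ b @v7: history=[(1, 1), (2, 30), (5, 22), (6, 33), (7, 29), (12, 29), (14, 57), (16, 37), (17, 51), (19, 7), (24, 35), (25, 54)] -> pick v7 -> 29
v27: WRITE a=43  (a history now [(8, 25), (9, 23), (11, 58), (13, 43), (18, 35), (20, 11), (21, 14), (22, 43), (23, 21), (26, 14), (27, 43)])

Answer: 1
30
29
29
57
29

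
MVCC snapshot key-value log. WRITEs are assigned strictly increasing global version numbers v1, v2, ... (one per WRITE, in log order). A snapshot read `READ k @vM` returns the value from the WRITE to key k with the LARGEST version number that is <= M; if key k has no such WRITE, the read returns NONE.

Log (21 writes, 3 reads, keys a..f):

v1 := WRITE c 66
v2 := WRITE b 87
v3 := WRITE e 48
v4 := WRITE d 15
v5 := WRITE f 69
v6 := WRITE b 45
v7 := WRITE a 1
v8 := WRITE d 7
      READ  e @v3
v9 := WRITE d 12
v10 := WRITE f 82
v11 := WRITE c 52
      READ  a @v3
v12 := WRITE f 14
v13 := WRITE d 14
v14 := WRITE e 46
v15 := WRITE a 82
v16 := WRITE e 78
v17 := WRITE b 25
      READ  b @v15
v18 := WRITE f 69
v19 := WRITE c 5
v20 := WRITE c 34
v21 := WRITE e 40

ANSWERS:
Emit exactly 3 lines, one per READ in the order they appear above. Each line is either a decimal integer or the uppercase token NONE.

Answer: 48
NONE
45

Derivation:
v1: WRITE c=66  (c history now [(1, 66)])
v2: WRITE b=87  (b history now [(2, 87)])
v3: WRITE e=48  (e history now [(3, 48)])
v4: WRITE d=15  (d history now [(4, 15)])
v5: WRITE f=69  (f history now [(5, 69)])
v6: WRITE b=45  (b history now [(2, 87), (6, 45)])
v7: WRITE a=1  (a history now [(7, 1)])
v8: WRITE d=7  (d history now [(4, 15), (8, 7)])
READ e @v3: history=[(3, 48)] -> pick v3 -> 48
v9: WRITE d=12  (d history now [(4, 15), (8, 7), (9, 12)])
v10: WRITE f=82  (f history now [(5, 69), (10, 82)])
v11: WRITE c=52  (c history now [(1, 66), (11, 52)])
READ a @v3: history=[(7, 1)] -> no version <= 3 -> NONE
v12: WRITE f=14  (f history now [(5, 69), (10, 82), (12, 14)])
v13: WRITE d=14  (d history now [(4, 15), (8, 7), (9, 12), (13, 14)])
v14: WRITE e=46  (e history now [(3, 48), (14, 46)])
v15: WRITE a=82  (a history now [(7, 1), (15, 82)])
v16: WRITE e=78  (e history now [(3, 48), (14, 46), (16, 78)])
v17: WRITE b=25  (b history now [(2, 87), (6, 45), (17, 25)])
READ b @v15: history=[(2, 87), (6, 45), (17, 25)] -> pick v6 -> 45
v18: WRITE f=69  (f history now [(5, 69), (10, 82), (12, 14), (18, 69)])
v19: WRITE c=5  (c history now [(1, 66), (11, 52), (19, 5)])
v20: WRITE c=34  (c history now [(1, 66), (11, 52), (19, 5), (20, 34)])
v21: WRITE e=40  (e history now [(3, 48), (14, 46), (16, 78), (21, 40)])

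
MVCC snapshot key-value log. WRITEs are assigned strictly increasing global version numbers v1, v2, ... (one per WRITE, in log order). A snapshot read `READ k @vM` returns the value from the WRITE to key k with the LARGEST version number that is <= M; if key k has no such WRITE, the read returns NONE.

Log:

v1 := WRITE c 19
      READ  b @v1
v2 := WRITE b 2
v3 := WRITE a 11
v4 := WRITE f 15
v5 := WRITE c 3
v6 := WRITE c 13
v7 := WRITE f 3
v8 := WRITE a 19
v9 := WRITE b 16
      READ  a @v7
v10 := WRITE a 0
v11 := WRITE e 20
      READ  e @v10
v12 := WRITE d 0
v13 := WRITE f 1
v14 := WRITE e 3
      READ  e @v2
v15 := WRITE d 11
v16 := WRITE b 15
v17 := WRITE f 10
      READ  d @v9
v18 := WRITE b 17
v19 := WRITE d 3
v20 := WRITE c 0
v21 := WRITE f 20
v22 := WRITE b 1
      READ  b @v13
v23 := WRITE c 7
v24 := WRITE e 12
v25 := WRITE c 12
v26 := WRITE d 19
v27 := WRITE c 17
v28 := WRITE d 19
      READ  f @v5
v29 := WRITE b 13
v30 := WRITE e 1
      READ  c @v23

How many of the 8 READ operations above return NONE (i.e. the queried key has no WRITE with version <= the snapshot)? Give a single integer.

Answer: 4

Derivation:
v1: WRITE c=19  (c history now [(1, 19)])
READ b @v1: history=[] -> no version <= 1 -> NONE
v2: WRITE b=2  (b history now [(2, 2)])
v3: WRITE a=11  (a history now [(3, 11)])
v4: WRITE f=15  (f history now [(4, 15)])
v5: WRITE c=3  (c history now [(1, 19), (5, 3)])
v6: WRITE c=13  (c history now [(1, 19), (5, 3), (6, 13)])
v7: WRITE f=3  (f history now [(4, 15), (7, 3)])
v8: WRITE a=19  (a history now [(3, 11), (8, 19)])
v9: WRITE b=16  (b history now [(2, 2), (9, 16)])
READ a @v7: history=[(3, 11), (8, 19)] -> pick v3 -> 11
v10: WRITE a=0  (a history now [(3, 11), (8, 19), (10, 0)])
v11: WRITE e=20  (e history now [(11, 20)])
READ e @v10: history=[(11, 20)] -> no version <= 10 -> NONE
v12: WRITE d=0  (d history now [(12, 0)])
v13: WRITE f=1  (f history now [(4, 15), (7, 3), (13, 1)])
v14: WRITE e=3  (e history now [(11, 20), (14, 3)])
READ e @v2: history=[(11, 20), (14, 3)] -> no version <= 2 -> NONE
v15: WRITE d=11  (d history now [(12, 0), (15, 11)])
v16: WRITE b=15  (b history now [(2, 2), (9, 16), (16, 15)])
v17: WRITE f=10  (f history now [(4, 15), (7, 3), (13, 1), (17, 10)])
READ d @v9: history=[(12, 0), (15, 11)] -> no version <= 9 -> NONE
v18: WRITE b=17  (b history now [(2, 2), (9, 16), (16, 15), (18, 17)])
v19: WRITE d=3  (d history now [(12, 0), (15, 11), (19, 3)])
v20: WRITE c=0  (c history now [(1, 19), (5, 3), (6, 13), (20, 0)])
v21: WRITE f=20  (f history now [(4, 15), (7, 3), (13, 1), (17, 10), (21, 20)])
v22: WRITE b=1  (b history now [(2, 2), (9, 16), (16, 15), (18, 17), (22, 1)])
READ b @v13: history=[(2, 2), (9, 16), (16, 15), (18, 17), (22, 1)] -> pick v9 -> 16
v23: WRITE c=7  (c history now [(1, 19), (5, 3), (6, 13), (20, 0), (23, 7)])
v24: WRITE e=12  (e history now [(11, 20), (14, 3), (24, 12)])
v25: WRITE c=12  (c history now [(1, 19), (5, 3), (6, 13), (20, 0), (23, 7), (25, 12)])
v26: WRITE d=19  (d history now [(12, 0), (15, 11), (19, 3), (26, 19)])
v27: WRITE c=17  (c history now [(1, 19), (5, 3), (6, 13), (20, 0), (23, 7), (25, 12), (27, 17)])
v28: WRITE d=19  (d history now [(12, 0), (15, 11), (19, 3), (26, 19), (28, 19)])
READ f @v5: history=[(4, 15), (7, 3), (13, 1), (17, 10), (21, 20)] -> pick v4 -> 15
v29: WRITE b=13  (b history now [(2, 2), (9, 16), (16, 15), (18, 17), (22, 1), (29, 13)])
v30: WRITE e=1  (e history now [(11, 20), (14, 3), (24, 12), (30, 1)])
READ c @v23: history=[(1, 19), (5, 3), (6, 13), (20, 0), (23, 7), (25, 12), (27, 17)] -> pick v23 -> 7
Read results in order: ['NONE', '11', 'NONE', 'NONE', 'NONE', '16', '15', '7']
NONE count = 4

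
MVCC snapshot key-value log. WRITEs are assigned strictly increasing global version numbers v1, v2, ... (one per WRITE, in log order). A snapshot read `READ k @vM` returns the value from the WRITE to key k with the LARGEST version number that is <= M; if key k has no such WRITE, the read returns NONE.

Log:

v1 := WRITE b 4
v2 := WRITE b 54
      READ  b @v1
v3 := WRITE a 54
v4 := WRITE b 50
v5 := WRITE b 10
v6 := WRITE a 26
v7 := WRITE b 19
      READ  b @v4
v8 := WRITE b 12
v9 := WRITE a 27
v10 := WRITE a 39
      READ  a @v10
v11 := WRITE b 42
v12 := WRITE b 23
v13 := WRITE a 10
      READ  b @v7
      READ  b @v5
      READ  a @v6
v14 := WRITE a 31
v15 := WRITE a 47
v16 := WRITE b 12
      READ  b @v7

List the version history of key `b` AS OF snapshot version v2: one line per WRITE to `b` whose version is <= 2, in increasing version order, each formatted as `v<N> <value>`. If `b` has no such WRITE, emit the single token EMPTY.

Scan writes for key=b with version <= 2:
  v1 WRITE b 4 -> keep
  v2 WRITE b 54 -> keep
  v3 WRITE a 54 -> skip
  v4 WRITE b 50 -> drop (> snap)
  v5 WRITE b 10 -> drop (> snap)
  v6 WRITE a 26 -> skip
  v7 WRITE b 19 -> drop (> snap)
  v8 WRITE b 12 -> drop (> snap)
  v9 WRITE a 27 -> skip
  v10 WRITE a 39 -> skip
  v11 WRITE b 42 -> drop (> snap)
  v12 WRITE b 23 -> drop (> snap)
  v13 WRITE a 10 -> skip
  v14 WRITE a 31 -> skip
  v15 WRITE a 47 -> skip
  v16 WRITE b 12 -> drop (> snap)
Collected: [(1, 4), (2, 54)]

Answer: v1 4
v2 54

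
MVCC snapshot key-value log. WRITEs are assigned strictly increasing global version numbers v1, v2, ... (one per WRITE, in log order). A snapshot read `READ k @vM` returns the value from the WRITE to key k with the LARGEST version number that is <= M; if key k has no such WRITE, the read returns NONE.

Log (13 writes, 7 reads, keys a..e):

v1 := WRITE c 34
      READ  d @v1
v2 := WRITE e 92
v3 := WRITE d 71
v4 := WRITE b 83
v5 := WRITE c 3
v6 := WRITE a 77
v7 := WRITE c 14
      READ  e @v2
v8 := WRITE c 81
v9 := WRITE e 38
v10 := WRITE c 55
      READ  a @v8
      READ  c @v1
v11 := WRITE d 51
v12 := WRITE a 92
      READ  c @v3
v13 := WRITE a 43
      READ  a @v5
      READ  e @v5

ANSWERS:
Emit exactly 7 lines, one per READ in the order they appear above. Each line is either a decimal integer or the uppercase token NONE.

Answer: NONE
92
77
34
34
NONE
92

Derivation:
v1: WRITE c=34  (c history now [(1, 34)])
READ d @v1: history=[] -> no version <= 1 -> NONE
v2: WRITE e=92  (e history now [(2, 92)])
v3: WRITE d=71  (d history now [(3, 71)])
v4: WRITE b=83  (b history now [(4, 83)])
v5: WRITE c=3  (c history now [(1, 34), (5, 3)])
v6: WRITE a=77  (a history now [(6, 77)])
v7: WRITE c=14  (c history now [(1, 34), (5, 3), (7, 14)])
READ e @v2: history=[(2, 92)] -> pick v2 -> 92
v8: WRITE c=81  (c history now [(1, 34), (5, 3), (7, 14), (8, 81)])
v9: WRITE e=38  (e history now [(2, 92), (9, 38)])
v10: WRITE c=55  (c history now [(1, 34), (5, 3), (7, 14), (8, 81), (10, 55)])
READ a @v8: history=[(6, 77)] -> pick v6 -> 77
READ c @v1: history=[(1, 34), (5, 3), (7, 14), (8, 81), (10, 55)] -> pick v1 -> 34
v11: WRITE d=51  (d history now [(3, 71), (11, 51)])
v12: WRITE a=92  (a history now [(6, 77), (12, 92)])
READ c @v3: history=[(1, 34), (5, 3), (7, 14), (8, 81), (10, 55)] -> pick v1 -> 34
v13: WRITE a=43  (a history now [(6, 77), (12, 92), (13, 43)])
READ a @v5: history=[(6, 77), (12, 92), (13, 43)] -> no version <= 5 -> NONE
READ e @v5: history=[(2, 92), (9, 38)] -> pick v2 -> 92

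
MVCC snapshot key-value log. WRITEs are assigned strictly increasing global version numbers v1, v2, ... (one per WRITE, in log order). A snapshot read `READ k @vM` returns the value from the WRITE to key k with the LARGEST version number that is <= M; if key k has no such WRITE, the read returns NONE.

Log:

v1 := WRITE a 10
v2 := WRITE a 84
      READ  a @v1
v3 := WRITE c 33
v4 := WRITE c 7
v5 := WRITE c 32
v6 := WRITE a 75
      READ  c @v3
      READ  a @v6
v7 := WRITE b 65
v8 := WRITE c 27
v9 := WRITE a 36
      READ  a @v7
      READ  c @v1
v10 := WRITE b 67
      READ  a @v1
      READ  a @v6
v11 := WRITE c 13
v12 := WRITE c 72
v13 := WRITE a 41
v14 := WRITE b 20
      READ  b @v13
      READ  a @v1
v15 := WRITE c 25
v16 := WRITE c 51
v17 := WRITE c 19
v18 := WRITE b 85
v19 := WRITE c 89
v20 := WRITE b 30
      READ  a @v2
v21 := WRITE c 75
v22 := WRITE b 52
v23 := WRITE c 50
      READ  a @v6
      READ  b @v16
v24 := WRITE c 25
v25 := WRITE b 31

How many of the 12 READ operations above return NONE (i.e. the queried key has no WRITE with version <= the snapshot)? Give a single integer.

v1: WRITE a=10  (a history now [(1, 10)])
v2: WRITE a=84  (a history now [(1, 10), (2, 84)])
READ a @v1: history=[(1, 10), (2, 84)] -> pick v1 -> 10
v3: WRITE c=33  (c history now [(3, 33)])
v4: WRITE c=7  (c history now [(3, 33), (4, 7)])
v5: WRITE c=32  (c history now [(3, 33), (4, 7), (5, 32)])
v6: WRITE a=75  (a history now [(1, 10), (2, 84), (6, 75)])
READ c @v3: history=[(3, 33), (4, 7), (5, 32)] -> pick v3 -> 33
READ a @v6: history=[(1, 10), (2, 84), (6, 75)] -> pick v6 -> 75
v7: WRITE b=65  (b history now [(7, 65)])
v8: WRITE c=27  (c history now [(3, 33), (4, 7), (5, 32), (8, 27)])
v9: WRITE a=36  (a history now [(1, 10), (2, 84), (6, 75), (9, 36)])
READ a @v7: history=[(1, 10), (2, 84), (6, 75), (9, 36)] -> pick v6 -> 75
READ c @v1: history=[(3, 33), (4, 7), (5, 32), (8, 27)] -> no version <= 1 -> NONE
v10: WRITE b=67  (b history now [(7, 65), (10, 67)])
READ a @v1: history=[(1, 10), (2, 84), (6, 75), (9, 36)] -> pick v1 -> 10
READ a @v6: history=[(1, 10), (2, 84), (6, 75), (9, 36)] -> pick v6 -> 75
v11: WRITE c=13  (c history now [(3, 33), (4, 7), (5, 32), (8, 27), (11, 13)])
v12: WRITE c=72  (c history now [(3, 33), (4, 7), (5, 32), (8, 27), (11, 13), (12, 72)])
v13: WRITE a=41  (a history now [(1, 10), (2, 84), (6, 75), (9, 36), (13, 41)])
v14: WRITE b=20  (b history now [(7, 65), (10, 67), (14, 20)])
READ b @v13: history=[(7, 65), (10, 67), (14, 20)] -> pick v10 -> 67
READ a @v1: history=[(1, 10), (2, 84), (6, 75), (9, 36), (13, 41)] -> pick v1 -> 10
v15: WRITE c=25  (c history now [(3, 33), (4, 7), (5, 32), (8, 27), (11, 13), (12, 72), (15, 25)])
v16: WRITE c=51  (c history now [(3, 33), (4, 7), (5, 32), (8, 27), (11, 13), (12, 72), (15, 25), (16, 51)])
v17: WRITE c=19  (c history now [(3, 33), (4, 7), (5, 32), (8, 27), (11, 13), (12, 72), (15, 25), (16, 51), (17, 19)])
v18: WRITE b=85  (b history now [(7, 65), (10, 67), (14, 20), (18, 85)])
v19: WRITE c=89  (c history now [(3, 33), (4, 7), (5, 32), (8, 27), (11, 13), (12, 72), (15, 25), (16, 51), (17, 19), (19, 89)])
v20: WRITE b=30  (b history now [(7, 65), (10, 67), (14, 20), (18, 85), (20, 30)])
READ a @v2: history=[(1, 10), (2, 84), (6, 75), (9, 36), (13, 41)] -> pick v2 -> 84
v21: WRITE c=75  (c history now [(3, 33), (4, 7), (5, 32), (8, 27), (11, 13), (12, 72), (15, 25), (16, 51), (17, 19), (19, 89), (21, 75)])
v22: WRITE b=52  (b history now [(7, 65), (10, 67), (14, 20), (18, 85), (20, 30), (22, 52)])
v23: WRITE c=50  (c history now [(3, 33), (4, 7), (5, 32), (8, 27), (11, 13), (12, 72), (15, 25), (16, 51), (17, 19), (19, 89), (21, 75), (23, 50)])
READ a @v6: history=[(1, 10), (2, 84), (6, 75), (9, 36), (13, 41)] -> pick v6 -> 75
READ b @v16: history=[(7, 65), (10, 67), (14, 20), (18, 85), (20, 30), (22, 52)] -> pick v14 -> 20
v24: WRITE c=25  (c history now [(3, 33), (4, 7), (5, 32), (8, 27), (11, 13), (12, 72), (15, 25), (16, 51), (17, 19), (19, 89), (21, 75), (23, 50), (24, 25)])
v25: WRITE b=31  (b history now [(7, 65), (10, 67), (14, 20), (18, 85), (20, 30), (22, 52), (25, 31)])
Read results in order: ['10', '33', '75', '75', 'NONE', '10', '75', '67', '10', '84', '75', '20']
NONE count = 1

Answer: 1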